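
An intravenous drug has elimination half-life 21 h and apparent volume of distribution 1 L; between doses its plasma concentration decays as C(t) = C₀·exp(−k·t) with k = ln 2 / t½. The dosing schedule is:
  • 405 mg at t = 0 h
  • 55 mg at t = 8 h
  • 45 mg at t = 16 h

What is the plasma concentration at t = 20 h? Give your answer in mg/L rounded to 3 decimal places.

k = ln 2 / 21 = 0.03301 per h
Dose 1 (405 mg at t=0 h): 405·exp(−0.03301·20) = 209.295 mg/L
Dose 2 (55 mg at t=8 h): 55·exp(−0.03301·12) = 37.012 mg/L
Dose 3 (45 mg at t=16 h): 45·exp(−0.03301·4) = 39.434 mg/L
C(20) = 209.295 + 37.012 + 39.434 = 285.742 mg/L

285.742 mg/L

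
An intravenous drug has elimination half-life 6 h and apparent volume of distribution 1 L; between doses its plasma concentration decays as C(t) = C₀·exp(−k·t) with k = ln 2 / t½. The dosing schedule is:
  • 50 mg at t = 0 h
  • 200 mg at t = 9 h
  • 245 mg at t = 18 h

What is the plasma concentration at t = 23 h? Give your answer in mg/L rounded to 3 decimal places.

k = ln 2 / 6 = 0.11552 per h
Dose 1 (50 mg at t=0 h): 50·exp(−0.11552·23) = 3.508 mg/L
Dose 2 (200 mg at t=9 h): 200·exp(−0.11552·14) = 39.685 mg/L
Dose 3 (245 mg at t=18 h): 245·exp(−0.11552·5) = 137.502 mg/L
C(23) = 3.508 + 39.685 + 137.502 = 180.694 mg/L

180.694 mg/L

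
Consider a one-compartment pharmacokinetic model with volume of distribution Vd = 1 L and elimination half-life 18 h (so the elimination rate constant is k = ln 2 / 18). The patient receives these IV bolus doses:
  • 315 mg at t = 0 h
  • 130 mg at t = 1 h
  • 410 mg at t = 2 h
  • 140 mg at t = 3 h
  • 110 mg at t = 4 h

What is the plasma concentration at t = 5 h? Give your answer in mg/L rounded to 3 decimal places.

972.008 mg/L

k = ln 2 / 18 = 0.03851 per h
Dose 1 (315 mg at t=0 h): 315·exp(−0.03851·5) = 259.831 mg/L
Dose 2 (130 mg at t=1 h): 130·exp(−0.03851·4) = 111.442 mg/L
Dose 3 (410 mg at t=2 h): 410·exp(−0.03851·3) = 365.268 mg/L
Dose 4 (140 mg at t=3 h): 140·exp(−0.03851·2) = 129.622 mg/L
Dose 5 (110 mg at t=4 h): 110·exp(−0.03851·1) = 105.845 mg/L
C(5) = 259.831 + 111.442 + 365.268 + 129.622 + 105.845 = 972.008 mg/L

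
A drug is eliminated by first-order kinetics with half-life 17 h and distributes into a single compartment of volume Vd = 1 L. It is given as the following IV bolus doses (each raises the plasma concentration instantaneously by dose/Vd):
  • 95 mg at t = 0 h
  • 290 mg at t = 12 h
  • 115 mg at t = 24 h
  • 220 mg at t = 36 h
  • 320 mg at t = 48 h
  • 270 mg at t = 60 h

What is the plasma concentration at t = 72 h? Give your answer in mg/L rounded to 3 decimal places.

382.898 mg/L

k = ln 2 / 17 = 0.04077 per h
Dose 1 (95 mg at t=0 h): 95·exp(−0.04077·72) = 5.044 mg/L
Dose 2 (290 mg at t=12 h): 290·exp(−0.04077·60) = 25.115 mg/L
Dose 3 (115 mg at t=24 h): 115·exp(−0.04077·48) = 16.245 mg/L
Dose 4 (220 mg at t=36 h): 220·exp(−0.04077·36) = 50.693 mg/L
Dose 5 (320 mg at t=48 h): 320·exp(−0.04077·24) = 120.273 mg/L
Dose 6 (270 mg at t=60 h): 270·exp(−0.04077·12) = 165.528 mg/L
C(72) = 5.044 + 25.115 + 16.245 + 50.693 + 120.273 + 165.528 = 382.898 mg/L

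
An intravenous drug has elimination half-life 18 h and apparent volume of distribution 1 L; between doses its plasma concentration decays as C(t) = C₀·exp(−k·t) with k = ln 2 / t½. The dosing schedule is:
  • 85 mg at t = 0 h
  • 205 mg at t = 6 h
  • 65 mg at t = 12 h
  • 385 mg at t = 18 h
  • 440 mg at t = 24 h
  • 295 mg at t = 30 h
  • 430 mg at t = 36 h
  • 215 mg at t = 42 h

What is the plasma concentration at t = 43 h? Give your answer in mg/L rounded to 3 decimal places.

k = ln 2 / 18 = 0.03851 per h
Dose 1 (85 mg at t=0 h): 85·exp(−0.03851·43) = 16.229 mg/L
Dose 2 (205 mg at t=6 h): 205·exp(−0.03851·37) = 49.314 mg/L
Dose 3 (65 mg at t=12 h): 65·exp(−0.03851·31) = 19.700 mg/L
Dose 4 (385 mg at t=18 h): 385·exp(−0.03851·25) = 147.016 mg/L
Dose 5 (440 mg at t=24 h): 440·exp(−0.03851·19) = 211.689 mg/L
Dose 6 (295 mg at t=30 h): 295·exp(−0.03851·13) = 178.818 mg/L
Dose 7 (430 mg at t=36 h): 430·exp(−0.03851·7) = 328.399 mg/L
Dose 8 (215 mg at t=42 h): 215·exp(−0.03851·1) = 206.878 mg/L
C(43) = 16.229 + 49.314 + 19.700 + 147.016 + 211.689 + 178.818 + 328.399 + 206.878 = 1158.043 mg/L

1158.043 mg/L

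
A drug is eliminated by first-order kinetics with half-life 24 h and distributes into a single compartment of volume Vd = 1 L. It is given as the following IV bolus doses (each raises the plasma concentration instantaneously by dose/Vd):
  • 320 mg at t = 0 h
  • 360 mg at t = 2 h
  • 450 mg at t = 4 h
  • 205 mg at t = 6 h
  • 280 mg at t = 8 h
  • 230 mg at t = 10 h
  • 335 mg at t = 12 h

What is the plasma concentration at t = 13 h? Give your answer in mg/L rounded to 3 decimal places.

1775.048 mg/L

k = ln 2 / 24 = 0.02888 per h
Dose 1 (320 mg at t=0 h): 320·exp(−0.02888·13) = 219.833 mg/L
Dose 2 (360 mg at t=2 h): 360·exp(−0.02888·11) = 262.018 mg/L
Dose 3 (450 mg at t=4 h): 450·exp(−0.02888·9) = 346.997 mg/L
Dose 4 (205 mg at t=6 h): 205·exp(−0.02888·7) = 167.476 mg/L
Dose 5 (280 mg at t=8 h): 280·exp(−0.02888·5) = 242.350 mg/L
Dose 6 (230 mg at t=10 h): 230·exp(−0.02888·3) = 210.911 mg/L
Dose 7 (335 mg at t=12 h): 335·exp(−0.02888·1) = 325.463 mg/L
C(13) = 219.833 + 262.018 + 346.997 + 167.476 + 242.350 + 210.911 + 325.463 = 1775.048 mg/L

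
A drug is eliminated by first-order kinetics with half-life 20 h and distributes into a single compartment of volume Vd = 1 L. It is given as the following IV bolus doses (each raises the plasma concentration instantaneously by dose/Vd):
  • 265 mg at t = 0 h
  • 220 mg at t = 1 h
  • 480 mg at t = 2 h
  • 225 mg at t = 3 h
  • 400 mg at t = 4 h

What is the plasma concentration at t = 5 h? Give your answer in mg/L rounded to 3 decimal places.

1443.266 mg/L

k = ln 2 / 20 = 0.03466 per h
Dose 1 (265 mg at t=0 h): 265·exp(−0.03466·5) = 222.838 mg/L
Dose 2 (220 mg at t=1 h): 220·exp(−0.03466·4) = 191.521 mg/L
Dose 3 (480 mg at t=2 h): 480·exp(−0.03466·3) = 432.600 mg/L
Dose 4 (225 mg at t=3 h): 225·exp(−0.03466·2) = 209.932 mg/L
Dose 5 (400 mg at t=4 h): 400·exp(−0.03466·1) = 386.375 mg/L
C(5) = 222.838 + 191.521 + 432.600 + 209.932 + 386.375 = 1443.266 mg/L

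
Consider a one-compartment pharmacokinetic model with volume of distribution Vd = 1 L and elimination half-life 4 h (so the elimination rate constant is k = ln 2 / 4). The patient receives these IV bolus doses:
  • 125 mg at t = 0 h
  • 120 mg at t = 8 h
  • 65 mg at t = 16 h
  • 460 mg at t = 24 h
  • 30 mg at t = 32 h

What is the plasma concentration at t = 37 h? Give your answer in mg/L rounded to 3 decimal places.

63.667 mg/L

k = ln 2 / 4 = 0.17329 per h
Dose 1 (125 mg at t=0 h): 125·exp(−0.17329·37) = 0.205 mg/L
Dose 2 (120 mg at t=8 h): 120·exp(−0.17329·29) = 0.788 mg/L
Dose 3 (65 mg at t=16 h): 65·exp(−0.17329·21) = 1.708 mg/L
Dose 4 (460 mg at t=24 h): 460·exp(−0.17329·13) = 48.352 mg/L
Dose 5 (30 mg at t=32 h): 30·exp(−0.17329·5) = 12.613 mg/L
C(37) = 0.205 + 0.788 + 1.708 + 48.352 + 12.613 = 63.667 mg/L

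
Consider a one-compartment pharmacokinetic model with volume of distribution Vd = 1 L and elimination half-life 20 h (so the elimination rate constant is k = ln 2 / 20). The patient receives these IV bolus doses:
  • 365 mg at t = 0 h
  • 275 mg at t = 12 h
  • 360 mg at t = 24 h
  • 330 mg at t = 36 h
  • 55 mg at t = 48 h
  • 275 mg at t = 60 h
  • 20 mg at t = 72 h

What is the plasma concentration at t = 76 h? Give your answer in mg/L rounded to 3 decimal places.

394.206 mg/L

k = ln 2 / 20 = 0.03466 per h
Dose 1 (365 mg at t=0 h): 365·exp(−0.03466·76) = 26.205 mg/L
Dose 2 (275 mg at t=12 h): 275·exp(−0.03466·64) = 29.925 mg/L
Dose 3 (360 mg at t=24 h): 360·exp(−0.03466·52) = 59.378 mg/L
Dose 4 (330 mg at t=36 h): 330·exp(−0.03466·40) = 82.500 mg/L
Dose 5 (55 mg at t=48 h): 55·exp(−0.03466·28) = 20.841 mg/L
Dose 6 (275 mg at t=60 h): 275·exp(−0.03466·16) = 157.946 mg/L
Dose 7 (20 mg at t=72 h): 20·exp(−0.03466·4) = 17.411 mg/L
C(76) = 26.205 + 29.925 + 59.378 + 82.500 + 20.841 + 157.946 + 17.411 = 394.206 mg/L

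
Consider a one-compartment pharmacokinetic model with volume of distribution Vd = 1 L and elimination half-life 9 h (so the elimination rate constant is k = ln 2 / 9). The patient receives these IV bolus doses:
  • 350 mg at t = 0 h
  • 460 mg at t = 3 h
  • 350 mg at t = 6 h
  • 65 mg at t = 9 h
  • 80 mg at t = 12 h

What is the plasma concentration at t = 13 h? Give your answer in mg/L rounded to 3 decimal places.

667.532 mg/L

k = ln 2 / 9 = 0.07702 per h
Dose 1 (350 mg at t=0 h): 350·exp(−0.07702·13) = 128.602 mg/L
Dose 2 (460 mg at t=3 h): 460·exp(−0.07702·10) = 212.951 mg/L
Dose 3 (350 mg at t=6 h): 350·exp(−0.07702·7) = 204.143 mg/L
Dose 4 (65 mg at t=9 h): 65·exp(−0.07702·4) = 47.766 mg/L
Dose 5 (80 mg at t=12 h): 80·exp(−0.07702·1) = 74.070 mg/L
C(13) = 128.602 + 212.951 + 204.143 + 47.766 + 74.070 = 667.532 mg/L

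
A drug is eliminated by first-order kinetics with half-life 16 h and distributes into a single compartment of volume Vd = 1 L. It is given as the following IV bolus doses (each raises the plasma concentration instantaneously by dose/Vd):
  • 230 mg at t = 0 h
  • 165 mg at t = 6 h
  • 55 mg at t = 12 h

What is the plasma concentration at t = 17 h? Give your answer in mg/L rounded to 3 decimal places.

256.866 mg/L

k = ln 2 / 16 = 0.04332 per h
Dose 1 (230 mg at t=0 h): 230·exp(−0.04332·17) = 110.124 mg/L
Dose 2 (165 mg at t=6 h): 165·exp(−0.04332·11) = 102.453 mg/L
Dose 3 (55 mg at t=12 h): 55·exp(−0.04332·5) = 44.288 mg/L
C(17) = 110.124 + 102.453 + 44.288 = 256.866 mg/L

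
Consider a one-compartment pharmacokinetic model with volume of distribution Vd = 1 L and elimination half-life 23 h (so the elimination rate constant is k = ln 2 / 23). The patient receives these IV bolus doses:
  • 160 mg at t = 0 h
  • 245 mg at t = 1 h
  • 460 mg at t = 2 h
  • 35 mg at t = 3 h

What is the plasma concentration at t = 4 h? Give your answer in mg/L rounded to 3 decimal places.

832.705 mg/L

k = ln 2 / 23 = 0.03014 per h
Dose 1 (160 mg at t=0 h): 160·exp(−0.03014·4) = 141.830 mg/L
Dose 2 (245 mg at t=1 h): 245·exp(−0.03014·3) = 223.821 mg/L
Dose 3 (460 mg at t=2 h): 460·exp(−0.03014·2) = 433.093 mg/L
Dose 4 (35 mg at t=3 h): 35·exp(−0.03014·1) = 33.961 mg/L
C(4) = 141.830 + 223.821 + 433.093 + 33.961 = 832.705 mg/L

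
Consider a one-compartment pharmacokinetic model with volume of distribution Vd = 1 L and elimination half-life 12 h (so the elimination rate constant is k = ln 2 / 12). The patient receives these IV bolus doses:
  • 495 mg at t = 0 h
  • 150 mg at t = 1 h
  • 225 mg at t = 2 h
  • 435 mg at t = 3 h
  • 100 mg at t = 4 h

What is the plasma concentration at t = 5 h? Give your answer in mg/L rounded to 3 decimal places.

1161.016 mg/L

k = ln 2 / 12 = 0.05776 per h
Dose 1 (495 mg at t=0 h): 495·exp(−0.05776·5) = 370.831 mg/L
Dose 2 (150 mg at t=1 h): 150·exp(−0.05776·4) = 119.055 mg/L
Dose 3 (225 mg at t=2 h): 225·exp(−0.05776·3) = 189.202 mg/L
Dose 4 (435 mg at t=3 h): 435·exp(−0.05776·2) = 387.541 mg/L
Dose 5 (100 mg at t=4 h): 100·exp(−0.05776·1) = 94.387 mg/L
C(5) = 370.831 + 119.055 + 189.202 + 387.541 + 94.387 = 1161.016 mg/L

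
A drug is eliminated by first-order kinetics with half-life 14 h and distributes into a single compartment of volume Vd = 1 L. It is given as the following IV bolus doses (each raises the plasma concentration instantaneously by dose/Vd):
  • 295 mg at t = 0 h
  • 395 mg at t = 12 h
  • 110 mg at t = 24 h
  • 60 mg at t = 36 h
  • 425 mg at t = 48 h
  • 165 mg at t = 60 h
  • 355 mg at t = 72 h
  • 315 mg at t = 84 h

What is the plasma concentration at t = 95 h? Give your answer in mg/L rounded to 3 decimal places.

k = ln 2 / 14 = 0.04951 per h
Dose 1 (295 mg at t=0 h): 295·exp(−0.04951·95) = 2.674 mg/L
Dose 2 (395 mg at t=12 h): 395·exp(−0.04951·83) = 6.485 mg/L
Dose 3 (110 mg at t=24 h): 110·exp(−0.04951·71) = 3.271 mg/L
Dose 4 (60 mg at t=36 h): 60·exp(−0.04951·59) = 3.232 mg/L
Dose 5 (425 mg at t=48 h): 425·exp(−0.04951·47) = 41.475 mg/L
Dose 6 (165 mg at t=60 h): 165·exp(−0.04951·35) = 29.168 mg/L
Dose 7 (355 mg at t=72 h): 355·exp(−0.04951·23) = 113.679 mg/L
Dose 8 (315 mg at t=84 h): 315·exp(−0.04951·11) = 182.720 mg/L
C(95) = 2.674 + 6.485 + 3.271 + 3.232 + 41.475 + 29.168 + 113.679 + 182.720 = 382.705 mg/L

382.705 mg/L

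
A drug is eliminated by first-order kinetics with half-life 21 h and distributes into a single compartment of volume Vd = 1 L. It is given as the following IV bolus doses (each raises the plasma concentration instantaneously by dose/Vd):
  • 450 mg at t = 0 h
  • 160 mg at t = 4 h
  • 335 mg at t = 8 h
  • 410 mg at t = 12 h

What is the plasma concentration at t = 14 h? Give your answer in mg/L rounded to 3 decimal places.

1057.123 mg/L

k = ln 2 / 21 = 0.03301 per h
Dose 1 (450 mg at t=0 h): 450·exp(−0.03301·14) = 283.482 mg/L
Dose 2 (160 mg at t=4 h): 160·exp(−0.03301·10) = 115.020 mg/L
Dose 3 (335 mg at t=8 h): 335·exp(−0.03301·6) = 274.812 mg/L
Dose 4 (410 mg at t=12 h): 410·exp(−0.03301·2) = 383.808 mg/L
C(14) = 283.482 + 115.020 + 274.812 + 383.808 = 1057.123 mg/L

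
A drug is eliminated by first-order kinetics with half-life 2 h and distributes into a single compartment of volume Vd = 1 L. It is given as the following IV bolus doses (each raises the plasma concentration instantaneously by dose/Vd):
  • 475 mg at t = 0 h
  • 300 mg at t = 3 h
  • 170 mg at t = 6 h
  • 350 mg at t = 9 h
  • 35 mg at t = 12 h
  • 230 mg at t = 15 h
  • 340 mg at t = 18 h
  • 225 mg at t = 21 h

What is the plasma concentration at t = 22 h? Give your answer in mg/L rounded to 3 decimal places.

270.699 mg/L

k = ln 2 / 2 = 0.34657 per h
Dose 1 (475 mg at t=0 h): 475·exp(−0.34657·22) = 0.232 mg/L
Dose 2 (300 mg at t=3 h): 300·exp(−0.34657·19) = 0.414 mg/L
Dose 3 (170 mg at t=6 h): 170·exp(−0.34657·16) = 0.664 mg/L
Dose 4 (350 mg at t=9 h): 350·exp(−0.34657·13) = 3.867 mg/L
Dose 5 (35 mg at t=12 h): 35·exp(−0.34657·10) = 1.094 mg/L
Dose 6 (230 mg at t=15 h): 230·exp(−0.34657·7) = 20.329 mg/L
Dose 7 (340 mg at t=18 h): 340·exp(−0.34657·4) = 85.000 mg/L
Dose 8 (225 mg at t=21 h): 225·exp(−0.34657·1) = 159.099 mg/L
C(22) = 0.232 + 0.414 + 0.664 + 3.867 + 1.094 + 20.329 + 85.000 + 159.099 = 270.699 mg/L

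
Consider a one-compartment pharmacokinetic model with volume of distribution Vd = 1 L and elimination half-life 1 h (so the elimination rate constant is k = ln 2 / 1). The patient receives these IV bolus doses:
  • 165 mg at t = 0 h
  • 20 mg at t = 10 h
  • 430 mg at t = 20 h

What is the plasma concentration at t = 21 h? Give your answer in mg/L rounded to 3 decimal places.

215.010 mg/L

k = ln 2 / 1 = 0.69315 per h
Dose 1 (165 mg at t=0 h): 165·exp(−0.69315·21) = 0.000 mg/L
Dose 2 (20 mg at t=10 h): 20·exp(−0.69315·11) = 0.010 mg/L
Dose 3 (430 mg at t=20 h): 430·exp(−0.69315·1) = 215.000 mg/L
C(21) = 0.000 + 0.010 + 215.000 = 215.010 mg/L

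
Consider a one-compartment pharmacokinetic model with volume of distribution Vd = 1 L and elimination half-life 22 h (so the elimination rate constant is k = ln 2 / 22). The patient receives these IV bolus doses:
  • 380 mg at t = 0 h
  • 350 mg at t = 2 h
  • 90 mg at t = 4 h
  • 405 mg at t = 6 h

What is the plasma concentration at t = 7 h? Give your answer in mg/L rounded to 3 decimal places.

k = ln 2 / 22 = 0.03151 per h
Dose 1 (380 mg at t=0 h): 380·exp(−0.03151·7) = 304.790 mg/L
Dose 2 (350 mg at t=2 h): 350·exp(−0.03151·5) = 298.987 mg/L
Dose 3 (90 mg at t=4 h): 90·exp(−0.03151·3) = 81.883 mg/L
Dose 4 (405 mg at t=6 h): 405·exp(−0.03151·1) = 392.439 mg/L
C(7) = 304.790 + 298.987 + 81.883 + 392.439 = 1078.099 mg/L

1078.099 mg/L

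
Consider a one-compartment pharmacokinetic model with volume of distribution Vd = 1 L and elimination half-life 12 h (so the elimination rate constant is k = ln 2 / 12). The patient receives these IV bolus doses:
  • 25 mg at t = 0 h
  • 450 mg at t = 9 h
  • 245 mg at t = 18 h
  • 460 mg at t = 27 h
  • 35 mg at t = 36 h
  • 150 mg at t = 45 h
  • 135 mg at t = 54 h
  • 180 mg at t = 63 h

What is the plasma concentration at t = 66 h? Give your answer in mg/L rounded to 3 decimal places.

350.584 mg/L

k = ln 2 / 12 = 0.05776 per h
Dose 1 (25 mg at t=0 h): 25·exp(−0.05776·66) = 0.552 mg/L
Dose 2 (450 mg at t=9 h): 450·exp(−0.05776·57) = 16.723 mg/L
Dose 3 (245 mg at t=18 h): 245·exp(−0.05776·48) = 15.312 mg/L
Dose 4 (460 mg at t=27 h): 460·exp(−0.05776·39) = 48.352 mg/L
Dose 5 (35 mg at t=36 h): 35·exp(−0.05776·30) = 6.187 mg/L
Dose 6 (150 mg at t=45 h): 150·exp(−0.05776·21) = 44.595 mg/L
Dose 7 (135 mg at t=54 h): 135·exp(−0.05776·12) = 67.500 mg/L
Dose 8 (180 mg at t=63 h): 180·exp(−0.05776·3) = 151.361 mg/L
C(66) = 0.552 + 16.723 + 15.312 + 48.352 + 6.187 + 44.595 + 67.500 + 151.361 = 350.584 mg/L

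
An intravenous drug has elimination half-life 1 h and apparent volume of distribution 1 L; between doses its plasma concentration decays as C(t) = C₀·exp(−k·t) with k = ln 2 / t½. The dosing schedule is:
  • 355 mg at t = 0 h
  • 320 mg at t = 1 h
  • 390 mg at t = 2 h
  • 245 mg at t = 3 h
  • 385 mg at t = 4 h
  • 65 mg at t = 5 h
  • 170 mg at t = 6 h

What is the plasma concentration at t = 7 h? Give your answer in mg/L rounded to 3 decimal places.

k = ln 2 / 1 = 0.69315 per h
Dose 1 (355 mg at t=0 h): 355·exp(−0.69315·7) = 2.773 mg/L
Dose 2 (320 mg at t=1 h): 320·exp(−0.69315·6) = 5.000 mg/L
Dose 3 (390 mg at t=2 h): 390·exp(−0.69315·5) = 12.188 mg/L
Dose 4 (245 mg at t=3 h): 245·exp(−0.69315·4) = 15.312 mg/L
Dose 5 (385 mg at t=4 h): 385·exp(−0.69315·3) = 48.125 mg/L
Dose 6 (65 mg at t=5 h): 65·exp(−0.69315·2) = 16.250 mg/L
Dose 7 (170 mg at t=6 h): 170·exp(−0.69315·1) = 85.000 mg/L
C(7) = 2.773 + 5.000 + 12.188 + 15.312 + 48.125 + 16.250 + 85.000 = 184.648 mg/L

184.648 mg/L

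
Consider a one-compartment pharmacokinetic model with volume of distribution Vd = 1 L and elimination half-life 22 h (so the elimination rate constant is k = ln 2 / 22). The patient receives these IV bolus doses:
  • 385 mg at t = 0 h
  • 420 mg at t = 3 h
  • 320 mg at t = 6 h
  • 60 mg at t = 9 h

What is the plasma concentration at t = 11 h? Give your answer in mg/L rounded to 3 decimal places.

928.357 mg/L

k = ln 2 / 22 = 0.03151 per h
Dose 1 (385 mg at t=0 h): 385·exp(−0.03151·11) = 272.236 mg/L
Dose 2 (420 mg at t=3 h): 420·exp(−0.03151·8) = 326.425 mg/L
Dose 3 (320 mg at t=6 h): 320·exp(−0.03151·5) = 273.359 mg/L
Dose 4 (60 mg at t=9 h): 60·exp(−0.03151·2) = 56.336 mg/L
C(11) = 272.236 + 326.425 + 273.359 + 56.336 = 928.357 mg/L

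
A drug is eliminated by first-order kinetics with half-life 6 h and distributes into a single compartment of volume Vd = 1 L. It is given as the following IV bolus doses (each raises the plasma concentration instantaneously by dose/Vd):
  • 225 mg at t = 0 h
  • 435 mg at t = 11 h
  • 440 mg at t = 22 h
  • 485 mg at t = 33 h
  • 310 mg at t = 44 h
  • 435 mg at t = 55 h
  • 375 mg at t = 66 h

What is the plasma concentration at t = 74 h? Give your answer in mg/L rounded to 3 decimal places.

k = ln 2 / 6 = 0.11552 per h
Dose 1 (225 mg at t=0 h): 225·exp(−0.11552·74) = 0.044 mg/L
Dose 2 (435 mg at t=11 h): 435·exp(−0.11552·63) = 0.300 mg/L
Dose 3 (440 mg at t=22 h): 440·exp(−0.11552·52) = 1.083 mg/L
Dose 4 (485 mg at t=33 h): 485·exp(−0.11552·41) = 4.253 mg/L
Dose 5 (310 mg at t=44 h): 310·exp(−0.11552·30) = 9.688 mg/L
Dose 6 (435 mg at t=55 h): 435·exp(−0.11552·19) = 48.443 mg/L
Dose 7 (375 mg at t=66 h): 375·exp(−0.11552·8) = 148.819 mg/L
C(74) = 0.044 + 0.300 + 1.083 + 4.253 + 9.688 + 48.443 + 148.819 = 212.629 mg/L

212.629 mg/L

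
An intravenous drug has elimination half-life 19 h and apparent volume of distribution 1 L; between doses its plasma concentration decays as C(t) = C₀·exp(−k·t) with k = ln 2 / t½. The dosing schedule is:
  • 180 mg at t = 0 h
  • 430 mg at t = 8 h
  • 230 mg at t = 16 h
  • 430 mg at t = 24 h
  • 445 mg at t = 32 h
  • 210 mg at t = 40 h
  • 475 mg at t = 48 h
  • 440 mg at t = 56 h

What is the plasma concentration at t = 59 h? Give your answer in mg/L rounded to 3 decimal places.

1239.221 mg/L

k = ln 2 / 19 = 0.03648 per h
Dose 1 (180 mg at t=0 h): 180·exp(−0.03648·59) = 20.917 mg/L
Dose 2 (430 mg at t=8 h): 430·exp(−0.03648·51) = 66.902 mg/L
Dose 3 (230 mg at t=16 h): 230·exp(−0.03648·43) = 47.913 mg/L
Dose 4 (430 mg at t=24 h): 430·exp(−0.03648·35) = 119.933 mg/L
Dose 5 (445 mg at t=32 h): 445·exp(−0.03648·27) = 166.181 mg/L
Dose 6 (210 mg at t=40 h): 210·exp(−0.03648·19) = 105.000 mg/L
Dose 7 (475 mg at t=48 h): 475·exp(−0.03648·11) = 317.990 mg/L
Dose 8 (440 mg at t=56 h): 440·exp(−0.03648·3) = 394.386 mg/L
C(59) = 20.917 + 66.902 + 47.913 + 119.933 + 166.181 + 105.000 + 317.990 + 394.386 = 1239.221 mg/L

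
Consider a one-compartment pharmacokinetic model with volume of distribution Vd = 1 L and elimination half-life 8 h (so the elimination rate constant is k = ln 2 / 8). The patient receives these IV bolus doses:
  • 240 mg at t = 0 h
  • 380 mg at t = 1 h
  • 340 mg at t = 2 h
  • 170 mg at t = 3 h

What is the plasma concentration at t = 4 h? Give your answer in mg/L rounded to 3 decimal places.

904.521 mg/L

k = ln 2 / 8 = 0.08664 per h
Dose 1 (240 mg at t=0 h): 240·exp(−0.08664·4) = 169.706 mg/L
Dose 2 (380 mg at t=1 h): 380·exp(−0.08664·3) = 293.020 mg/L
Dose 3 (340 mg at t=2 h): 340·exp(−0.08664·2) = 285.905 mg/L
Dose 4 (170 mg at t=3 h): 170·exp(−0.08664·1) = 155.891 mg/L
C(4) = 169.706 + 293.020 + 285.905 + 155.891 = 904.521 mg/L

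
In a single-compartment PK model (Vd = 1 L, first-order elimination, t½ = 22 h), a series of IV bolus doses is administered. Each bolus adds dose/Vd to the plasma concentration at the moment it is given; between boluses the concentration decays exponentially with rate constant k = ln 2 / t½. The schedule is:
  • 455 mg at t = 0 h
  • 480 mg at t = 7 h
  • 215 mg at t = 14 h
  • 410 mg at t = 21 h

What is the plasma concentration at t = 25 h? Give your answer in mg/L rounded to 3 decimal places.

992.697 mg/L

k = ln 2 / 22 = 0.03151 per h
Dose 1 (455 mg at t=0 h): 455·exp(−0.03151·25) = 206.982 mg/L
Dose 2 (480 mg at t=7 h): 480·exp(−0.03151·18) = 272.235 mg/L
Dose 3 (215 mg at t=14 h): 215·exp(−0.03151·11) = 152.028 mg/L
Dose 4 (410 mg at t=21 h): 410·exp(−0.03151·4) = 361.452 mg/L
C(25) = 206.982 + 272.235 + 152.028 + 361.452 = 992.697 mg/L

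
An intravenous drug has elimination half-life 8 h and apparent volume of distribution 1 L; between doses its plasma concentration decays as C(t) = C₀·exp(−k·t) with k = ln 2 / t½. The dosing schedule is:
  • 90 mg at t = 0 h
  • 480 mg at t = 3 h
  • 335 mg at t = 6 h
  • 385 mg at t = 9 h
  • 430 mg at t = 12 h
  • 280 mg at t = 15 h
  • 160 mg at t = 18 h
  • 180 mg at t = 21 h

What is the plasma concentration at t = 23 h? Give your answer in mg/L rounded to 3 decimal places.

k = ln 2 / 8 = 0.08664 per h
Dose 1 (90 mg at t=0 h): 90·exp(−0.08664·23) = 12.268 mg/L
Dose 2 (480 mg at t=3 h): 480·exp(−0.08664·20) = 84.853 mg/L
Dose 3 (335 mg at t=6 h): 335·exp(−0.08664·17) = 76.799 mg/L
Dose 4 (385 mg at t=9 h): 385·exp(−0.08664·14) = 114.461 mg/L
Dose 5 (430 mg at t=12 h): 430·exp(−0.08664·11) = 165.788 mg/L
Dose 6 (280 mg at t=15 h): 280·exp(−0.08664·8) = 140.000 mg/L
Dose 7 (160 mg at t=18 h): 160·exp(−0.08664·5) = 103.747 mg/L
Dose 8 (180 mg at t=21 h): 180·exp(−0.08664·2) = 151.361 mg/L
C(23) = 12.268 + 84.853 + 76.799 + 114.461 + 165.788 + 140.000 + 103.747 + 151.361 = 849.277 mg/L

849.277 mg/L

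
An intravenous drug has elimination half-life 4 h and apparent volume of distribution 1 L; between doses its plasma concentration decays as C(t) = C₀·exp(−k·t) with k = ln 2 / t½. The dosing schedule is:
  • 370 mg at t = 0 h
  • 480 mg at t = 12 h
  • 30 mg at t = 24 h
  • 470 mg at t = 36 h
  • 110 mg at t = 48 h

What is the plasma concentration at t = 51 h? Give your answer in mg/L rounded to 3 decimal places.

101.229 mg/L

k = ln 2 / 4 = 0.17329 per h
Dose 1 (370 mg at t=0 h): 370·exp(−0.17329·51) = 0.054 mg/L
Dose 2 (480 mg at t=12 h): 480·exp(−0.17329·39) = 0.557 mg/L
Dose 3 (30 mg at t=24 h): 30·exp(−0.17329·27) = 0.279 mg/L
Dose 4 (470 mg at t=36 h): 470·exp(−0.17329·15) = 34.933 mg/L
Dose 5 (110 mg at t=48 h): 110·exp(−0.17329·3) = 65.406 mg/L
C(51) = 0.054 + 0.557 + 0.279 + 34.933 + 65.406 = 101.229 mg/L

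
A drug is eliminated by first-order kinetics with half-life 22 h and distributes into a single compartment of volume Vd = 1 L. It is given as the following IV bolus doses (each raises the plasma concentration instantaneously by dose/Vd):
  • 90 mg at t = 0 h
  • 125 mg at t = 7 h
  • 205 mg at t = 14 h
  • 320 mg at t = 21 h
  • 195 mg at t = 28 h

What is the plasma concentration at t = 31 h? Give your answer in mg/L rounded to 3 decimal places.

623.491 mg/L

k = ln 2 / 22 = 0.03151 per h
Dose 1 (90 mg at t=0 h): 90·exp(−0.03151·31) = 33.889 mg/L
Dose 2 (125 mg at t=7 h): 125·exp(−0.03151·24) = 58.683 mg/L
Dose 3 (205 mg at t=14 h): 205·exp(−0.03151·17) = 119.989 mg/L
Dose 4 (320 mg at t=21 h): 320·exp(−0.03151·10) = 233.517 mg/L
Dose 5 (195 mg at t=28 h): 195·exp(−0.03151·3) = 177.413 mg/L
C(31) = 33.889 + 58.683 + 119.989 + 233.517 + 177.413 = 623.491 mg/L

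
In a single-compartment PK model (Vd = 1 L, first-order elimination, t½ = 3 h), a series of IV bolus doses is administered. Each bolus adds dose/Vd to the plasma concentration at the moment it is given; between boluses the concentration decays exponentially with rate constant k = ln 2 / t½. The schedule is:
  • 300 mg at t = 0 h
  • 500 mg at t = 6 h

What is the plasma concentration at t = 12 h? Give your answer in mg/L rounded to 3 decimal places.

k = ln 2 / 3 = 0.23105 per h
Dose 1 (300 mg at t=0 h): 300·exp(−0.23105·12) = 18.750 mg/L
Dose 2 (500 mg at t=6 h): 500·exp(−0.23105·6) = 125.000 mg/L
C(12) = 18.750 + 125.000 = 143.750 mg/L

143.750 mg/L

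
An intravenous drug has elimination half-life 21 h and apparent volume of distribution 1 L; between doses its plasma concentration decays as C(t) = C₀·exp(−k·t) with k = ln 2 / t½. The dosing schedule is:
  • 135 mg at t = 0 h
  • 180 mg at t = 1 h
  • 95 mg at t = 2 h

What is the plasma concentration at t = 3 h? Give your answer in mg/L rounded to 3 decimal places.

k = ln 2 / 21 = 0.03301 per h
Dose 1 (135 mg at t=0 h): 135·exp(−0.03301·3) = 122.273 mg/L
Dose 2 (180 mg at t=1 h): 180·exp(−0.03301·2) = 168.501 mg/L
Dose 3 (95 mg at t=2 h): 95·exp(−0.03301·1) = 91.916 mg/L
C(3) = 122.273 + 168.501 + 91.916 = 382.689 mg/L

382.689 mg/L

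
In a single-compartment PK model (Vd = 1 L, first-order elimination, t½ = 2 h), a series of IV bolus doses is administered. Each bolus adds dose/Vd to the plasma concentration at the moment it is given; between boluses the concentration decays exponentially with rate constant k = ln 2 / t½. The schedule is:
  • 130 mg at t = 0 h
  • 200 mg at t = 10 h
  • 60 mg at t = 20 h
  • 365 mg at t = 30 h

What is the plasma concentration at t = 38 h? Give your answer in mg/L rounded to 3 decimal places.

k = ln 2 / 2 = 0.34657 per h
Dose 1 (130 mg at t=0 h): 130·exp(−0.34657·38) = 0.000 mg/L
Dose 2 (200 mg at t=10 h): 200·exp(−0.34657·28) = 0.012 mg/L
Dose 3 (60 mg at t=20 h): 60·exp(−0.34657·18) = 0.117 mg/L
Dose 4 (365 mg at t=30 h): 365·exp(−0.34657·8) = 22.812 mg/L
C(38) = 0.000 + 0.012 + 0.117 + 22.812 = 22.942 mg/L

22.942 mg/L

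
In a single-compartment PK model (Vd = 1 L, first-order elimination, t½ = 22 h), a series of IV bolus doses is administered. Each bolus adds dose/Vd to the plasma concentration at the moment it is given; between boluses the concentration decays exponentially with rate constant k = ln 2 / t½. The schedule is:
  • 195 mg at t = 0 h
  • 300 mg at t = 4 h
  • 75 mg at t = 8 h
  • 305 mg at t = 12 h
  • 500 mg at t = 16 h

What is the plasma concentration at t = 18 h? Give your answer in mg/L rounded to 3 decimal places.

1080.256 mg/L

k = ln 2 / 22 = 0.03151 per h
Dose 1 (195 mg at t=0 h): 195·exp(−0.03151·18) = 110.595 mg/L
Dose 2 (300 mg at t=4 h): 300·exp(−0.03151·14) = 193.000 mg/L
Dose 3 (75 mg at t=8 h): 75·exp(−0.03151·10) = 54.731 mg/L
Dose 4 (305 mg at t=12 h): 305·exp(−0.03151·6) = 252.465 mg/L
Dose 5 (500 mg at t=16 h): 500·exp(−0.03151·2) = 469.465 mg/L
C(18) = 110.595 + 193.000 + 54.731 + 252.465 + 469.465 = 1080.256 mg/L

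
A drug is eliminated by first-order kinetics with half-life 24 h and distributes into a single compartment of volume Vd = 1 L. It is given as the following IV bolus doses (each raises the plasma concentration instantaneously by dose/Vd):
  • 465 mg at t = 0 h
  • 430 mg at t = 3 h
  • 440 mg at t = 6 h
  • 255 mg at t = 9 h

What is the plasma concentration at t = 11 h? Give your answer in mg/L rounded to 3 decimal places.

1301.255 mg/L

k = ln 2 / 24 = 0.02888 per h
Dose 1 (465 mg at t=0 h): 465·exp(−0.02888·11) = 338.439 mg/L
Dose 2 (430 mg at t=3 h): 430·exp(−0.02888·8) = 341.291 mg/L
Dose 3 (440 mg at t=6 h): 440·exp(−0.02888·5) = 380.836 mg/L
Dose 4 (255 mg at t=9 h): 255·exp(−0.02888·2) = 240.688 mg/L
C(11) = 338.439 + 341.291 + 380.836 + 240.688 = 1301.255 mg/L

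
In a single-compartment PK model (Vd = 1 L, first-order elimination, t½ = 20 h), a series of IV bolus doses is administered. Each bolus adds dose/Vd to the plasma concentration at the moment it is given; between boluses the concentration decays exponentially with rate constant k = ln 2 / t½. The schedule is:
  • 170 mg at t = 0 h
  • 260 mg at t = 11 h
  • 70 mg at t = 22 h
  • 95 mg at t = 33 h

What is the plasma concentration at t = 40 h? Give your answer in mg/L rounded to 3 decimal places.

k = ln 2 / 20 = 0.03466 per h
Dose 1 (170 mg at t=0 h): 170·exp(−0.03466·40) = 42.500 mg/L
Dose 2 (260 mg at t=11 h): 260·exp(−0.03466·29) = 95.166 mg/L
Dose 3 (70 mg at t=22 h): 70·exp(−0.03466·18) = 37.512 mg/L
Dose 4 (95 mg at t=33 h): 95·exp(−0.03466·7) = 74.535 mg/L
C(40) = 42.500 + 95.166 + 37.512 + 74.535 = 249.713 mg/L

249.713 mg/L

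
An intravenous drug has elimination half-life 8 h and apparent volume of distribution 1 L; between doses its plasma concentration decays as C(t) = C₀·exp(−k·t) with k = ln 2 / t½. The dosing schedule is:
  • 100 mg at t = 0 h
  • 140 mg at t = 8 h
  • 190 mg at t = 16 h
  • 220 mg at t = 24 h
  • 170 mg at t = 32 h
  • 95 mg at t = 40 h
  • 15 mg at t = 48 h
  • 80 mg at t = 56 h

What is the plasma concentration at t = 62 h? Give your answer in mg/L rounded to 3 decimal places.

92.256 mg/L

k = ln 2 / 8 = 0.08664 per h
Dose 1 (100 mg at t=0 h): 100·exp(−0.08664·62) = 0.465 mg/L
Dose 2 (140 mg at t=8 h): 140·exp(−0.08664·54) = 1.301 mg/L
Dose 3 (190 mg at t=16 h): 190·exp(−0.08664·46) = 3.530 mg/L
Dose 4 (220 mg at t=24 h): 220·exp(−0.08664·38) = 8.176 mg/L
Dose 5 (170 mg at t=32 h): 170·exp(−0.08664·30) = 12.635 mg/L
Dose 6 (95 mg at t=40 h): 95·exp(−0.08664·22) = 14.122 mg/L
Dose 7 (15 mg at t=48 h): 15·exp(−0.08664·14) = 4.460 mg/L
Dose 8 (80 mg at t=56 h): 80·exp(−0.08664·6) = 47.568 mg/L
C(62) = 0.465 + 1.301 + 3.530 + 8.176 + 12.635 + 14.122 + 4.460 + 47.568 = 92.256 mg/L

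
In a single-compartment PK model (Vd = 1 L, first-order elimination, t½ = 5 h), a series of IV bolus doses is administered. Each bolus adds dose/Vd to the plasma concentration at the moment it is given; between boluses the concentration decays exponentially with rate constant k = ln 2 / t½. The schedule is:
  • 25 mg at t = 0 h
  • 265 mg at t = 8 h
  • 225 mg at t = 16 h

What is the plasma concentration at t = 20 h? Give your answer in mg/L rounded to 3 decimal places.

k = ln 2 / 5 = 0.13863 per h
Dose 1 (25 mg at t=0 h): 25·exp(−0.13863·20) = 1.562 mg/L
Dose 2 (265 mg at t=8 h): 265·exp(−0.13863·12) = 50.208 mg/L
Dose 3 (225 mg at t=16 h): 225·exp(−0.13863·4) = 129.229 mg/L
C(20) = 1.562 + 50.208 + 129.229 = 180.999 mg/L

180.999 mg/L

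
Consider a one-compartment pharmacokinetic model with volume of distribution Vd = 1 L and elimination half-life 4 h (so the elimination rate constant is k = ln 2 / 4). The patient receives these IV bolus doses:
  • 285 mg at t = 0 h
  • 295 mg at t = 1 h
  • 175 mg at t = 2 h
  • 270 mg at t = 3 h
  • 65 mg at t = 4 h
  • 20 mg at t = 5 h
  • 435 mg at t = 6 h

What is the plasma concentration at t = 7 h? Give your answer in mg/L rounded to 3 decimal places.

k = ln 2 / 4 = 0.17329 per h
Dose 1 (285 mg at t=0 h): 285·exp(−0.17329·7) = 84.731 mg/L
Dose 2 (295 mg at t=1 h): 295·exp(−0.17329·6) = 104.298 mg/L
Dose 3 (175 mg at t=2 h): 175·exp(−0.17329·5) = 73.578 mg/L
Dose 4 (270 mg at t=3 h): 270·exp(−0.17329·4) = 135.000 mg/L
Dose 5 (65 mg at t=4 h): 65·exp(−0.17329·3) = 38.649 mg/L
Dose 6 (20 mg at t=5 h): 20·exp(−0.17329·2) = 14.142 mg/L
Dose 7 (435 mg at t=6 h): 435·exp(−0.17329·1) = 365.790 mg/L
C(7) = 84.731 + 104.298 + 73.578 + 135.000 + 38.649 + 14.142 + 365.790 = 816.189 mg/L

816.189 mg/L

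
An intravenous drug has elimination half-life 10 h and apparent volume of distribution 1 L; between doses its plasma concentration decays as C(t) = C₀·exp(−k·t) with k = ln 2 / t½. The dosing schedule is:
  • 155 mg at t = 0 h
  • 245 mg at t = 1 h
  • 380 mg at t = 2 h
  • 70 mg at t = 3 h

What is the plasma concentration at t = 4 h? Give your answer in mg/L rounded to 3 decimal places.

712.591 mg/L

k = ln 2 / 10 = 0.06931 per h
Dose 1 (155 mg at t=0 h): 155·exp(−0.06931·4) = 117.468 mg/L
Dose 2 (245 mg at t=1 h): 245·exp(−0.06931·3) = 199.002 mg/L
Dose 3 (380 mg at t=2 h): 380·exp(−0.06931·2) = 330.809 mg/L
Dose 4 (70 mg at t=3 h): 70·exp(−0.06931·1) = 65.312 mg/L
C(4) = 117.468 + 199.002 + 330.809 + 65.312 = 712.591 mg/L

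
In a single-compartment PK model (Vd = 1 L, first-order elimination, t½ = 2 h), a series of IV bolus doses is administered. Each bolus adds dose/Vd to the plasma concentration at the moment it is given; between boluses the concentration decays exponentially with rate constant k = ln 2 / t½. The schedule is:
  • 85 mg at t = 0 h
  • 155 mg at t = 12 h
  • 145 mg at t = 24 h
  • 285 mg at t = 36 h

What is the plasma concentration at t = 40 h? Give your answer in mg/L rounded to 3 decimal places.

k = ln 2 / 2 = 0.34657 per h
Dose 1 (85 mg at t=0 h): 85·exp(−0.34657·40) = 0.000 mg/L
Dose 2 (155 mg at t=12 h): 155·exp(−0.34657·28) = 0.009 mg/L
Dose 3 (145 mg at t=24 h): 145·exp(−0.34657·16) = 0.566 mg/L
Dose 4 (285 mg at t=36 h): 285·exp(−0.34657·4) = 71.250 mg/L
C(40) = 0.000 + 0.009 + 0.566 + 71.250 = 71.826 mg/L

71.826 mg/L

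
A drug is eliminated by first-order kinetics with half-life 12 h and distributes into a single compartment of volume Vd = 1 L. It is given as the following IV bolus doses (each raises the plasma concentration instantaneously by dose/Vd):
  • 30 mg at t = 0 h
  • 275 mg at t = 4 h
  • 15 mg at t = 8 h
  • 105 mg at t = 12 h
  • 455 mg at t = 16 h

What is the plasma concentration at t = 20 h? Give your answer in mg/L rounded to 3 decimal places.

553.363 mg/L

k = ln 2 / 12 = 0.05776 per h
Dose 1 (30 mg at t=0 h): 30·exp(−0.05776·20) = 9.449 mg/L
Dose 2 (275 mg at t=4 h): 275·exp(−0.05776·16) = 109.134 mg/L
Dose 3 (15 mg at t=8 h): 15·exp(−0.05776·12) = 7.500 mg/L
Dose 4 (105 mg at t=12 h): 105·exp(−0.05776·8) = 66.146 mg/L
Dose 5 (455 mg at t=16 h): 455·exp(−0.05776·4) = 361.134 mg/L
C(20) = 9.449 + 109.134 + 7.500 + 66.146 + 361.134 = 553.363 mg/L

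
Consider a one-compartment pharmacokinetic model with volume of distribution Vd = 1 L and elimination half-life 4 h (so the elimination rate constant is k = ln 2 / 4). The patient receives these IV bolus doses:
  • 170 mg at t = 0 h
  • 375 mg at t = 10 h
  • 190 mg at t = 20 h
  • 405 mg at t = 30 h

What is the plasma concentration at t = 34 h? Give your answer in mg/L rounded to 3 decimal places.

k = ln 2 / 4 = 0.17329 per h
Dose 1 (170 mg at t=0 h): 170·exp(−0.17329·34) = 0.470 mg/L
Dose 2 (375 mg at t=10 h): 375·exp(−0.17329·24) = 5.859 mg/L
Dose 3 (190 mg at t=20 h): 190·exp(−0.17329·14) = 16.794 mg/L
Dose 4 (405 mg at t=30 h): 405·exp(−0.17329·4) = 202.500 mg/L
C(34) = 0.470 + 5.859 + 16.794 + 202.500 = 225.623 mg/L

225.623 mg/L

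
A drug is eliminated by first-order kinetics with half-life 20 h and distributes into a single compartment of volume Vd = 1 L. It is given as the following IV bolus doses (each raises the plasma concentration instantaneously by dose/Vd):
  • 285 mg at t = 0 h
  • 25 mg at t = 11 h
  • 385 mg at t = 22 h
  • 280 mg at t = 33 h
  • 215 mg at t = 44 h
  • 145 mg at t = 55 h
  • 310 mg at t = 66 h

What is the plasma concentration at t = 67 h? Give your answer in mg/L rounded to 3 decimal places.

690.646 mg/L

k = ln 2 / 20 = 0.03466 per h
Dose 1 (285 mg at t=0 h): 285·exp(−0.03466·67) = 27.951 mg/L
Dose 2 (25 mg at t=11 h): 25·exp(−0.03466·56) = 3.590 mg/L
Dose 3 (385 mg at t=22 h): 385·exp(−0.03466·45) = 80.936 mg/L
Dose 4 (280 mg at t=33 h): 280·exp(−0.03466·34) = 86.180 mg/L
Dose 5 (215 mg at t=44 h): 215·exp(−0.03466·23) = 96.884 mg/L
Dose 6 (145 mg at t=55 h): 145·exp(−0.03466·12) = 95.664 mg/L
Dose 7 (310 mg at t=66 h): 310·exp(−0.03466·1) = 299.440 mg/L
C(67) = 27.951 + 3.590 + 80.936 + 86.180 + 96.884 + 95.664 + 299.440 = 690.646 mg/L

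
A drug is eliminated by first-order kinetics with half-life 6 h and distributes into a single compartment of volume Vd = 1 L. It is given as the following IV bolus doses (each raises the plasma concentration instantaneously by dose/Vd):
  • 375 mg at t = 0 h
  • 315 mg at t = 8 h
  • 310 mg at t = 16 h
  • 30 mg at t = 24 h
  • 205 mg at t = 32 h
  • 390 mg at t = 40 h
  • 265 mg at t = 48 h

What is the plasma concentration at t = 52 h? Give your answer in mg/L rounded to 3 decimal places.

293.679 mg/L

k = ln 2 / 6 = 0.11552 per h
Dose 1 (375 mg at t=0 h): 375·exp(−0.11552·52) = 0.923 mg/L
Dose 2 (315 mg at t=8 h): 315·exp(−0.11552·44) = 1.953 mg/L
Dose 3 (310 mg at t=16 h): 310·exp(−0.11552·36) = 4.844 mg/L
Dose 4 (30 mg at t=24 h): 30·exp(−0.11552·28) = 1.181 mg/L
Dose 5 (205 mg at t=32 h): 205·exp(−0.11552·20) = 20.339 mg/L
Dose 6 (390 mg at t=40 h): 390·exp(−0.11552·12) = 97.500 mg/L
Dose 7 (265 mg at t=48 h): 265·exp(−0.11552·4) = 166.940 mg/L
C(52) = 0.923 + 1.953 + 4.844 + 1.181 + 20.339 + 97.500 + 166.940 = 293.679 mg/L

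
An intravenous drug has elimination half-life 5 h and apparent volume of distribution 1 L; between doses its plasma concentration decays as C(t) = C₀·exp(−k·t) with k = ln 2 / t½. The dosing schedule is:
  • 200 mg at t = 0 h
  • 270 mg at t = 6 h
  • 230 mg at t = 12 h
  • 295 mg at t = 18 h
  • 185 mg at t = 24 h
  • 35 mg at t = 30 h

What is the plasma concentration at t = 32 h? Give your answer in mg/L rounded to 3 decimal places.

k = ln 2 / 5 = 0.13863 per h
Dose 1 (200 mg at t=0 h): 200·exp(−0.13863·32) = 2.368 mg/L
Dose 2 (270 mg at t=6 h): 270·exp(−0.13863·26) = 7.345 mg/L
Dose 3 (230 mg at t=12 h): 230·exp(−0.13863·20) = 14.375 mg/L
Dose 4 (295 mg at t=18 h): 295·exp(−0.13863·14) = 42.358 mg/L
Dose 5 (185 mg at t=24 h): 185·exp(−0.13863·8) = 61.027 mg/L
Dose 6 (35 mg at t=30 h): 35·exp(−0.13863·2) = 26.525 mg/L
C(32) = 2.368 + 7.345 + 14.375 + 42.358 + 61.027 + 26.525 = 153.999 mg/L

153.999 mg/L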